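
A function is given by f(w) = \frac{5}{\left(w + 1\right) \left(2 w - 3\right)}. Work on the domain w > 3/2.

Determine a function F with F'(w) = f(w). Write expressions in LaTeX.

Factor the denominator (\left(w + 1\right) \left(2 w - 3\right)) and decompose: f = \frac{2}{2 w - 3} - \frac{1}{w + 1}; each piece integrates to a log, atan, or power term.
Check: d/dw[\log{\left(w - \frac{3}{2} \right)} - \log{\left(w + 1 \right)}] = \frac{5}{2 w^{2} - w - 3}, which equals f(w).

An antiderivative is F(w) = \log{\left(w - \frac{3}{2} \right)} - \log{\left(w + 1 \right)}.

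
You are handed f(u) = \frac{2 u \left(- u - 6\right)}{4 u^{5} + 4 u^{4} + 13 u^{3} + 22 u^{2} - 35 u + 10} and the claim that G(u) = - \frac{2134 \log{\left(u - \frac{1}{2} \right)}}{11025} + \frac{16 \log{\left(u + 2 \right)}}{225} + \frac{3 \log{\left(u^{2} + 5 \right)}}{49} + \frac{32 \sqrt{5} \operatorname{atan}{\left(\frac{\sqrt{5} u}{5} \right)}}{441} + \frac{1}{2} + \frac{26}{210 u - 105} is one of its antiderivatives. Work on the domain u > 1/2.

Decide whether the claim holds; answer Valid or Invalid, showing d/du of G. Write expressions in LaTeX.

d/du[G] = \frac{- 2 u^{2} - 12 u}{4 u^{5} + 4 u^{4} + 13 u^{3} + 22 u^{2} - 35 u + 10}
This equals f(u) exactly, so the claim holds.

Valid. The derivative of G reproduces f.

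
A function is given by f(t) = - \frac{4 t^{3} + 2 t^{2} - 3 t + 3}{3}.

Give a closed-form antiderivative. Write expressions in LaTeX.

An antiderivative is F(t) = \frac{t \left(- 6 t^{3} - 4 t^{2} + 9 t - 18\right)}{18}.

For F(t) to be correct the identity F'(t) - f(t) = 0 must hold.
Check: d/dt[\frac{t \left(- 6 t^{3} - 4 t^{2} + 9 t - 18\right)}{18}] = - \frac{4 t^{3}}{3} - \frac{2 t^{2}}{3} + t - 1, which equals f(t).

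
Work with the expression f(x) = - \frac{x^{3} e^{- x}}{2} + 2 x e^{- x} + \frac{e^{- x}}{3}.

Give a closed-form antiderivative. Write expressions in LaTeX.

f has the shape u'v + uv' for u = \frac{x^{3}}{2} + \frac{3 x^{2}}{2} + x + \frac{2}{3} and v = e^{- x} — it is the derivative of the product u*v.
Check: d/dx[\frac{\left(3 x^{3} + 9 x^{2} + 6 x + 4\right) e^{- x}}{6}] = \frac{\left(- 3 x^{3} + 12 x + 2\right) e^{- x}}{6}, which equals f(x).

An antiderivative is F(x) = \frac{\left(3 x^{3} + 9 x^{2} + 6 x + 4\right) e^{- x}}{6}.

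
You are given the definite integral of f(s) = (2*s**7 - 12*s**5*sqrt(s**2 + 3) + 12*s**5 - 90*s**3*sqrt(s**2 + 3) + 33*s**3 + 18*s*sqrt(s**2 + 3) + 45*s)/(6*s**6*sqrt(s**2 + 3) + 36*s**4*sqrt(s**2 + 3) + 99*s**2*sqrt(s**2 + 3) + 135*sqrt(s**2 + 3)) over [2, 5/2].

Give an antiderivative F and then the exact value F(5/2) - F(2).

An antiderivative F(s) passes only if d/ds[F] lands on f(s) exactly.
F(s) = sqrt(s**2 + 3)/3 + 2*log(s**2 + 3) - 3*log(2*s**4/3 + 2*s**2 + 5)/2 is an antiderivative of f.
Check: d/ds[sqrt(s**2 + 3)/3 + 2*log(s**2 + 3) - 3*log(2*s**4/3 + 2*s**2 + 5)/2] = (2*s**7 - 12*s**5*sqrt(s**2 + 3) + 12*s**5 - 90*s**3*sqrt(s**2 + 3) + 33*s**3 + 18*s*sqrt(s**2 + 3) + 45*s)/(6*s**6*sqrt(s**2 + 3) + 36*s**4*sqrt(s**2 + 3) + 99*s**2*sqrt(s**2 + 3) + 135*sqrt(s**2 + 3)) = f(s).
F(5/2) = -3*log(1045/24)/2 + sqrt(37)/6 + 2*log(37/4); F(2) = -3*log(71/3)/2 + sqrt(7)/3 + 2*log(7).
Integral = F(5/2) - F(2) = -3*log(1045/24)/2 - 2*log(7) - sqrt(7)/3 + sqrt(37)/6 + 2*log(37/4) + 3*log(71/3)/2.

Antiderivative: F(s) = sqrt(s**2 + 3)/3 + 2*log(s**2 + 3) - 3*log(2*s**4/3 + 2*s**2 + 5)/2; value = -3*log(1045/24)/2 - 2*log(7) - sqrt(7)/3 + sqrt(37)/6 + 2*log(37/4) + 3*log(71/3)/2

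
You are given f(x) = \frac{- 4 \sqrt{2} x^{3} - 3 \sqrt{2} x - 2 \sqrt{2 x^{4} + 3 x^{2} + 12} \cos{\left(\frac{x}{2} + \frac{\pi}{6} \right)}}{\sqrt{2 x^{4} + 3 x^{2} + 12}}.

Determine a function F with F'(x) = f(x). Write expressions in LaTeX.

An antiderivative F(x) passes only if d/dx[F] lands on f(x) exactly.
Check: d/dx[- \sqrt{2} \sqrt{2 x^{4} + 3 x^{2} + 12} - 4 \sin{\left(\frac{x}{2} + \frac{\pi}{6} \right)}] = \frac{- 4 \sqrt{2} x^{3} - 3 \sqrt{2} x - 2 \sqrt{2 x^{4} + 3 x^{2} + 12} \cos{\left(\frac{x}{2} + \frac{\pi}{6} \right)}}{\sqrt{2 x^{4} + 3 x^{2} + 12}} = f(x).

An antiderivative is F(x) = - \sqrt{2} \sqrt{2 x^{4} + 3 x^{2} + 12} - 4 \sin{\left(\frac{x}{2} + \frac{\pi}{6} \right)}.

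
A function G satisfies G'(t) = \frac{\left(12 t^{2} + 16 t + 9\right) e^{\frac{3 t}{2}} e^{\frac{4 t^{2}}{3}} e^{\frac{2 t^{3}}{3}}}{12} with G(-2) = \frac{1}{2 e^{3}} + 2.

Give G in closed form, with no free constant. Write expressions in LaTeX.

G(t) = \frac{e^{\frac{3 t}{2}} e^{\frac{4 t^{2}}{3}} e^{\frac{2 t^{3}}{3}}}{2} + 2

G'(t) matches the chain-rule pattern g'(h)*h' with inner function h(t) = \frac{2 t^{3}}{3} + \frac{4 t^{2}}{3} + \frac{3 t}{2}; substituting u = h(t) collapses the integral.
A general antiderivative is \frac{e^{\frac{2 t^{3}}{3} + \frac{4 t^{2}}{3} + \frac{3 t}{2}}}{2} + C.
The condition gives C = \frac{1}{2 e^{3}} + 2 - (\frac{1}{2 e^{3}}) = 2.
So G(t) = \frac{e^{\frac{3 t}{2}} e^{\frac{4 t^{2}}{3}} e^{\frac{2 t^{3}}{3}}}{2} + 2.
Check: d/dt[\frac{e^{\frac{3 t}{2}} e^{\frac{4 t^{2}}{3}} e^{\frac{2 t^{3}}{3}}}{2} + 2] = t^{2} e^{\frac{3 t}{2}} e^{\frac{4 t^{2}}{3}} e^{\frac{2 t^{3}}{3}} + \frac{4 t e^{\frac{3 t}{2}} e^{\frac{4 t^{2}}{3}} e^{\frac{2 t^{3}}{3}}}{3} + \frac{3 e^{\frac{3 t}{2}} e^{\frac{4 t^{2}}{3}} e^{\frac{2 t^{3}}{3}}}{4}, which equals G'(t).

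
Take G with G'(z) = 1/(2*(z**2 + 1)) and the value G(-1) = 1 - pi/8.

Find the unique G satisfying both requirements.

Check a candidate G(z) by differentiating: d/dz[G] must match the given G'(z).
A general antiderivative is atan(z)/2 + C.
The condition gives C = 1 - pi/8 - (-pi/8) = 1.
So G(z) = (atan(z) + 2)/2.
Check: d/dz[(atan(z) + 2)/2] = 1/(2*z**2 + 2), which equals G'(z).

G(z) = (atan(z) + 2)/2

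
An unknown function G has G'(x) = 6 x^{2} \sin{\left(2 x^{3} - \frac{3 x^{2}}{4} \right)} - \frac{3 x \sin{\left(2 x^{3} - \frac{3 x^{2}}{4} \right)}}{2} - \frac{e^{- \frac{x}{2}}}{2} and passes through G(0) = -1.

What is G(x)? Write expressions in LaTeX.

G(x) = - \left(e^{\frac{x}{2}} \cos{\left(2 x^{3} - \frac{3 x^{2}}{4} \right)} + e^{\frac{x}{2}} - 1\right) e^{- \frac{x}{2}}

The integrand splits into summands that can be handled one at a time.
A general antiderivative is - \cos{\left(2 x^{3} - \frac{3 x^{2}}{4} \right)} + e^{- \frac{x}{2}} + C.
The condition gives C = -1 - (0) = -1.
So G(x) = - \left(e^{\frac{x}{2}} \cos{\left(2 x^{3} - \frac{3 x^{2}}{4} \right)} + e^{\frac{x}{2}} - 1\right) e^{- \frac{x}{2}}.
Check: d/dx[- \left(e^{\frac{x}{2}} \cos{\left(2 x^{3} - \frac{3 x^{2}}{4} \right)} + e^{\frac{x}{2}} - 1\right) e^{- \frac{x}{2}}] = \frac{\left(12 x^{2} e^{\frac{x}{2}} \sin{\left(2 x^{3} - \frac{3 x^{2}}{4} \right)} - 3 x e^{\frac{x}{2}} \sin{\left(2 x^{3} - \frac{3 x^{2}}{4} \right)} - 1\right) e^{- \frac{x}{2}}}{2}, which equals G'(x).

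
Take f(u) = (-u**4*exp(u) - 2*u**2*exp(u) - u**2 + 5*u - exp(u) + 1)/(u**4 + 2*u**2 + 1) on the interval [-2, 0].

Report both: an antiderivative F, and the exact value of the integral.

Antiderivative: F(u) = u/(u**2 + 1) - exp(u) - 5/(2*u**2 + 2); value = -13/5 + exp(-2)

Whatever form F(u) takes, F'(u) = f(u) is non-negotiable.
F(u) = u/(u**2 + 1) - exp(u) - 5/(2*u**2 + 2) is an antiderivative of f.
Check: d/du[u/(u**2 + 1) - exp(u) - 5/(2*u**2 + 2)] = (-u**4*exp(u) - 2*u**2*exp(u) - u**2 + 5*u - exp(u) + 1)/(u**4 + 2*u**2 + 1) = f(u).
F(0) = -7/2; F(-2) = -9/10 - exp(-2).
Integral = F(0) - F(-2) = -13/5 + exp(-2).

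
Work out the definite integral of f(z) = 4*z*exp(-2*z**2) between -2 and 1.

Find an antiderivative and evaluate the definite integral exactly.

Antiderivative: F(z) = -exp(-2*z**2); value = -exp(-2) + exp(-8)

The substitution u = -2*z**2 works: f is exactly (dF/du)*(du/dz) for that inner function.
F(z) = -exp(-2*z**2) is an antiderivative of f.
Check: d/dz[-exp(-2*z**2)] = 4*z*exp(-2*z**2) = f(z).
F(1) = -exp(-2); F(-2) = -exp(-8).
Integral = F(1) - F(-2) = -exp(-2) + exp(-8).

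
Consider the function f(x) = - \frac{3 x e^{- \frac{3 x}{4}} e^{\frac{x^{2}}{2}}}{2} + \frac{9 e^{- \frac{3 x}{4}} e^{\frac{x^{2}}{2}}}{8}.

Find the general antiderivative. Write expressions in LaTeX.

F(x) = - \frac{3 e^{\frac{x^{2}}{2} - \frac{3 x}{4}}}{2} + C

f matches the chain-rule pattern g'(h)*h' with inner function h(x) = \frac{x^{2}}{2} - \frac{3 x}{4}; substituting u = h(x) collapses the integral.
Check: d/dx[- \frac{3 e^{\frac{x^{2}}{2} - \frac{3 x}{4}}}{2}] = - \frac{3 x e^{- \frac{3 x}{4}} e^{\frac{x^{2}}{2}}}{2} + \frac{9 e^{- \frac{3 x}{4}} e^{\frac{x^{2}}{2}}}{8} = f(x).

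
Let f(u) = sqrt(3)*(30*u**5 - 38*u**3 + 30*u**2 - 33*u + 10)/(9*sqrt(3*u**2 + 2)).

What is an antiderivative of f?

An antiderivative is F(u) = -sqrt(3)*sqrt(3*u**2 + 2)*(-2*u**4 + 6*u**2 - 5*u + 3)/9.

f has the shape v'r + vr' for v = -sqrt(u**2 + 2/3) and r = -2*u**4/3 + 2*u**2 - 5*u/3 + 1 — it is the derivative of the product v*r.
Check: d/du[-sqrt(3)*sqrt(3*u**2 + 2)*(-2*u**4 + 6*u**2 - 5*u + 3)/9] = (30*sqrt(3)*u**5 - 38*sqrt(3)*u**3 + 30*sqrt(3)*u**2 - 33*sqrt(3)*u + 10*sqrt(3))/(9*sqrt(3*u**2 + 2)), which equals f(u).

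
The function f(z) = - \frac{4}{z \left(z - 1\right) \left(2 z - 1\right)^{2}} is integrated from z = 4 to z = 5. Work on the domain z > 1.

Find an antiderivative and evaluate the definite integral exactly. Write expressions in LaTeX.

Antiderivative: F(z) = \frac{8 z \log{\left(z \right)} - 8 z \log{\left(z - 1 \right)} - 4 \log{\left(z \right)} + 4 \log{\left(z - 1 \right)} - 8}{2 z - 1}; value = - 8 \log{\left(4 \right)} + \frac{16}{63} + 4 \log{\left(3 \right)} + 4 \log{\left(5 \right)}

The denominator factors as z \left(z - 1\right) \left(2 z - 1\right)^{2}; partial fractions split f into directly integrable pieces: \frac{16}{\left(2 z - 1\right)^{2}} - \frac{4}{z - 1} + \frac{4}{z}.
F(z) = \frac{8 z \log{\left(z \right)} - 8 z \log{\left(z - 1 \right)} - 4 \log{\left(z \right)} + 4 \log{\left(z - 1 \right)} - 8}{2 z - 1} is an antiderivative of f.
Check: d/dz[\frac{8 z \log{\left(z \right)} - 8 z \log{\left(z - 1 \right)} - 4 \log{\left(z \right)} + 4 \log{\left(z - 1 \right)} - 8}{2 z - 1}] = - \frac{4}{4 z^{4} - 8 z^{3} + 5 z^{2} - z}, which equals f(z).
F(5) = - 4 \log{\left(4 \right)} - \frac{8}{9} + 4 \log{\left(5 \right)}; F(4) = - 4 \log{\left(3 \right)} - \frac{8}{7} + 4 \log{\left(4 \right)}.
Integral = F(5) - F(4) = - 8 \log{\left(4 \right)} + \frac{16}{63} + 4 \log{\left(3 \right)} + 4 \log{\left(5 \right)}.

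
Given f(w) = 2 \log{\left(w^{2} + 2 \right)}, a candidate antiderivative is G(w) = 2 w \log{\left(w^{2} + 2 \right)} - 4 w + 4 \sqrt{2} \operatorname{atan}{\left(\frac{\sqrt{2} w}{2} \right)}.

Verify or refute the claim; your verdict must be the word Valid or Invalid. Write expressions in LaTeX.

Valid - the claim checks out under differentiation.

d/dw[G] = 2 \log{\left(w^{2} + 2 \right)}
This equals f(w) exactly, so the claim holds.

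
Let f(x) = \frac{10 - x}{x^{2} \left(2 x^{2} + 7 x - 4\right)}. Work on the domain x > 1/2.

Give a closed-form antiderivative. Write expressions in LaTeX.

Factor the denominator (x^{2} \left(x + 4\right) \left(2 x - 1\right)) and decompose: f = \frac{76}{9 \left(2 x - 1\right)} - \frac{7}{72 \left(x + 4\right)} - \frac{33}{8 x} - \frac{5}{2 x^{2}}; each piece integrates to a log, atan, or power term.
Check: d/dx[- \frac{297 x \log{\left(x \right)} - 304 x \log{\left(x - \frac{1}{2} \right)} + 7 x \log{\left(x + 4 \right)} - 180}{72 x}] = \frac{10 - x}{2 x^{4} + 7 x^{3} - 4 x^{2}}, which equals f(x).

An antiderivative is F(x) = - \frac{297 x \log{\left(x \right)} - 304 x \log{\left(x - \frac{1}{2} \right)} + 7 x \log{\left(x + 4 \right)} - 180}{72 x}.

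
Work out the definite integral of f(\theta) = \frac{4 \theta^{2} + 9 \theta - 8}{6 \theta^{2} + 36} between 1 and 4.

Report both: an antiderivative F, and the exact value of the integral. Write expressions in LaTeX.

Antiderivative: F(\theta) = \frac{24 \theta + 27 \log{\left(\theta^{2} + 6 \right)} - 32 \sqrt{6} \operatorname{atan}{\left(\frac{\sqrt{6} \theta}{6} \right)}}{36}; value = - \frac{8 \sqrt{6} \operatorname{atan}{\left(\frac{2 \sqrt{6}}{3} \right)}}{9} - \frac{3 \log{\left(7 \right)}}{4} + \frac{8 \sqrt{6} \operatorname{atan}{\left(\frac{\sqrt{6}}{6} \right)}}{9} + 2 + \frac{3 \log{\left(22 \right)}}{4}

Any candidate F(\theta) must reproduce f(\theta) exactly when differentiated.
F(\theta) = \frac{24 \theta + 27 \log{\left(\theta^{2} + 6 \right)} - 32 \sqrt{6} \operatorname{atan}{\left(\frac{\sqrt{6} \theta}{6} \right)}}{36} is an antiderivative of f.
Check: d/d\theta[\frac{24 \theta + 27 \log{\left(\theta^{2} + 6 \right)} - 32 \sqrt{6} \operatorname{atan}{\left(\frac{\sqrt{6} \theta}{6} \right)}}{36}] = \frac{4 \theta^{2} + 9 \theta - 8}{6 \theta^{2} + 36} = f(\theta).
F(4) = - \frac{8 \sqrt{6} \operatorname{atan}{\left(\frac{2 \sqrt{6}}{3} \right)}}{9} + \frac{3 \log{\left(22 \right)}}{4} + \frac{8}{3}; F(1) = - \frac{8 \sqrt{6} \operatorname{atan}{\left(\frac{\sqrt{6}}{6} \right)}}{9} + \frac{2}{3} + \frac{3 \log{\left(7 \right)}}{4}.
Integral = F(4) - F(1) = - \frac{8 \sqrt{6} \operatorname{atan}{\left(\frac{2 \sqrt{6}}{3} \right)}}{9} - \frac{3 \log{\left(7 \right)}}{4} + \frac{8 \sqrt{6} \operatorname{atan}{\left(\frac{\sqrt{6}}{6} \right)}}{9} + 2 + \frac{3 \log{\left(22 \right)}}{4}.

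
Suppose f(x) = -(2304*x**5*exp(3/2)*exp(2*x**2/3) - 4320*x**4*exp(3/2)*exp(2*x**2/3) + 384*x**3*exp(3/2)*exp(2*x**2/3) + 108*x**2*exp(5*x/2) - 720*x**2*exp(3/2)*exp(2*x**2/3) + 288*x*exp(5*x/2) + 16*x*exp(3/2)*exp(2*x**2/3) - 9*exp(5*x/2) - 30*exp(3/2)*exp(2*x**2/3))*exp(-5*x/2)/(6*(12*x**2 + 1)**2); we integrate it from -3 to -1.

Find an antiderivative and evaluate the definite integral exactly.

For F(x) to be correct the identity F'(x) - f(x) = 0 must hold.
F(x) = -(48*x**2*exp(3/2)*exp(-5*x/2)*exp(2*x**2/3) - 3*x - 4 + 4*exp(3/2)*exp(-5*x/2)*exp(2*x**2/3))/(2*(12*x**2 + 1)) is an antiderivative of f.
Check: d/dx[-(48*x**2*exp(3/2)*exp(-5*x/2)*exp(2*x**2/3) - 3*x - 4 + 4*exp(3/2)*exp(-5*x/2)*exp(2*x**2/3))/(2*(12*x**2 + 1))] = (-2304*x**5*exp(3/2)*exp(5*x/2)*exp(2*x**2/3) + 4320*x**4*exp(3/2)*exp(5*x/2)*exp(2*x**2/3) - 384*x**3*exp(3/2)*exp(5*x/2)*exp(2*x**2/3) + 720*x**2*exp(3/2)*exp(5*x/2)*exp(2*x**2/3) - 108*x**2*exp(5*x) - 16*x*exp(3/2)*exp(5*x/2)*exp(2*x**2/3) - 288*x*exp(5*x) + 30*exp(3/2)*exp(5*x/2)*exp(2*x**2/3) + 9*exp(5*x))/(864*x**4*exp(5*x) + 144*x**2*exp(5*x) + 6*exp(5*x)), which equals f(x).
F(-1) = 1/26 - 2*exp(14/3); F(-3) = -2*exp(15) - 5/218.
Integral = F(-1) - F(-3) = -2*exp(14/3) + 87/1417 + 2*exp(15).

Antiderivative: F(x) = -(48*x**2*exp(3/2)*exp(-5*x/2)*exp(2*x**2/3) - 3*x - 4 + 4*exp(3/2)*exp(-5*x/2)*exp(2*x**2/3))/(2*(12*x**2 + 1)); value = -2*exp(14/3) + 87/1417 + 2*exp(15)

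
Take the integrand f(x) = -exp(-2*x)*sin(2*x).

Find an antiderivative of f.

An antiderivative is F(x) = exp(-2*x)*sin(2*x)/4 + exp(-2*x)*cos(2*x)/4.

Whatever form F(x) takes, F'(x) = f(x) is non-negotiable.
Check: d/dx[exp(-2*x)*sin(2*x)/4 + exp(-2*x)*cos(2*x)/4] = -exp(-2*x)*sin(2*x) = f(x).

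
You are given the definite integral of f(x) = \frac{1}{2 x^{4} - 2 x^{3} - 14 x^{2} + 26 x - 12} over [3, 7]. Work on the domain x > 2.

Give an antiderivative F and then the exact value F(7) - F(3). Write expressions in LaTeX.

Antiderivative: F(x) = \frac{\log{\left(x - 2 \right)}}{10} - \frac{3 \log{\left(x - 1 \right)}}{32} - \frac{\log{\left(x + 3 \right)}}{160} + \frac{1}{8 x - 8}; value = - \frac{7 \log{\left(6 \right)}}{80} - \frac{1}{24} - \frac{\log{\left(10 \right)}}{160} + \frac{3 \log{\left(2 \right)}}{32} + \frac{\log{\left(5 \right)}}{10}

Factor the denominator (2 \left(x - 2\right) \left(x - 1\right)^{2} \left(x + 3\right)) and decompose: f = - \frac{1}{160 \left(x + 3\right)} - \frac{3}{32 \left(x - 1\right)} - \frac{1}{8 \left(x - 1\right)^{2}} + \frac{1}{10 \left(x - 2\right)}; each piece integrates to a log, atan, or power term.
F(x) = \frac{\log{\left(x - 2 \right)}}{10} - \frac{3 \log{\left(x - 1 \right)}}{32} - \frac{\log{\left(x + 3 \right)}}{160} + \frac{1}{8 x - 8} is an antiderivative of f.
Check: d/dx[\frac{\log{\left(x - 2 \right)}}{10} - \frac{3 \log{\left(x - 1 \right)}}{32} - \frac{\log{\left(x + 3 \right)}}{160} + \frac{1}{8 x - 8}] = \frac{1}{2 x^{4} - 2 x^{3} - 14 x^{2} + 26 x - 12} = f(x).
F(7) = - \frac{3 \log{\left(6 \right)}}{32} - \frac{\log{\left(10 \right)}}{160} + \frac{1}{48} + \frac{\log{\left(5 \right)}}{10}; F(3) = - \frac{3 \log{\left(2 \right)}}{32} - \frac{\log{\left(6 \right)}}{160} + \frac{1}{16}.
Integral = F(7) - F(3) = - \frac{7 \log{\left(6 \right)}}{80} - \frac{1}{24} - \frac{\log{\left(10 \right)}}{160} + \frac{3 \log{\left(2 \right)}}{32} + \frac{\log{\left(5 \right)}}{10}.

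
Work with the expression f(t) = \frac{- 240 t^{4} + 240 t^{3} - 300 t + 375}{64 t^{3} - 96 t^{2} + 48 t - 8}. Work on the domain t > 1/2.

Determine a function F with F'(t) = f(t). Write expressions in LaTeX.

An antiderivative is F(t) = - \frac{15 \left(4 t^{2} - 5\right)^{2}}{32 \left(2 t - 1\right)^{2}}.

Recognize the product-rule pattern: f = u'v + uv' with u = - \frac{15}{8 \left(2 t - 1\right)^{2}}, v = \left(2 t^{2} - \frac{5}{2}\right)^{2}, so integration by parts undoes it.
Check: d/dt[- \frac{15 \left(4 t^{2} - 5\right)^{2}}{32 \left(2 t - 1\right)^{2}}] = \frac{- 240 t^{4} + 240 t^{3} - 300 t + 375}{64 t^{3} - 96 t^{2} + 48 t - 8} = f(t).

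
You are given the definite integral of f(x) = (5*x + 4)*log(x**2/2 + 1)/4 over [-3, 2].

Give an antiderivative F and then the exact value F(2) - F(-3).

Antiderivative: F(x) = (-5*x**2 + x*(5*x + 8)*log(x**2/2 + 1) - 16*x + 10*log(x**2 + 2) + 16*sqrt(2)*atan(sqrt(2)*x/2))/8; value = -55/8 - 21*log(11/2)/8 - 5*log(11)/4 + 5*log(6)/4 + 2*sqrt(2)*atan(sqrt(2)) + 2*sqrt(2)*atan(3*sqrt(2)/2) + 9*log(3)/2

Whatever form F(x) takes, F'(x) = f(x) is non-negotiable.
F(x) = (-5*x**2 + x*(5*x + 8)*log(x**2/2 + 1) - 16*x + 10*log(x**2 + 2) + 16*sqrt(2)*atan(sqrt(2)*x/2))/8 is an antiderivative of f.
Check: d/dx[(-5*x**2 + x*(5*x + 8)*log(x**2/2 + 1) - 16*x + 10*log(x**2 + 2) + 16*sqrt(2)*atan(sqrt(2)*x/2))/8] = 5*x*log(x**2/2 + 1)/4 + log(x**2/2 + 1), which equals f(x).
F(2) = -13/2 + 5*log(6)/4 + 2*sqrt(2)*atan(sqrt(2)) + 9*log(3)/2; F(-3) = -2*sqrt(2)*atan(3*sqrt(2)/2) + 3/8 + 5*log(11)/4 + 21*log(11/2)/8.
Integral = F(2) - F(-3) = -55/8 - 21*log(11/2)/8 - 5*log(11)/4 + 5*log(6)/4 + 2*sqrt(2)*atan(sqrt(2)) + 2*sqrt(2)*atan(3*sqrt(2)/2) + 9*log(3)/2.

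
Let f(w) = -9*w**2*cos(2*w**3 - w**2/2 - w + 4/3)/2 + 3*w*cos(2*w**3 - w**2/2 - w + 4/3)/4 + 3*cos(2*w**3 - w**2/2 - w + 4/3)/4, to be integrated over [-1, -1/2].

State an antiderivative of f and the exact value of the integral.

Antiderivative: F(w) = -3*sin(2*w**3 - w**2/2 - w + 4/3)/4; value = -3*sin(35/24)/4 - 3*sin(1/6)/4

The substitution u = 2*w**3 - w**2/2 - w + 4/3 works: f is exactly (dF/du)*(du/dw) for that inner function.
F(w) = -3*sin(2*w**3 - w**2/2 - w + 4/3)/4 is an antiderivative of f.
Check: d/dw[-3*sin(2*w**3 - w**2/2 - w + 4/3)/4] = -9*w**2*cos(2*w**3 - w**2/2 - w + 4/3)/2 + 3*w*cos(2*w**3 - w**2/2 - w + 4/3)/4 + 3*cos(2*w**3 - w**2/2 - w + 4/3)/4 = f(w).
F(-1/2) = -3*sin(35/24)/4; F(-1) = 3*sin(1/6)/4.
Integral = F(-1/2) - F(-1) = -3*sin(35/24)/4 - 3*sin(1/6)/4.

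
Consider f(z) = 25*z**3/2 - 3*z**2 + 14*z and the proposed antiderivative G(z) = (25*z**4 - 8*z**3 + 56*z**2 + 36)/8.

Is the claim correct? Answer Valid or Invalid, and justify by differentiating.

d/dz[G] = 25*z**3/2 - 3*z**2 + 14*z
This equals f(z) exactly, so the claim holds.

Valid: G'(z) = f(z).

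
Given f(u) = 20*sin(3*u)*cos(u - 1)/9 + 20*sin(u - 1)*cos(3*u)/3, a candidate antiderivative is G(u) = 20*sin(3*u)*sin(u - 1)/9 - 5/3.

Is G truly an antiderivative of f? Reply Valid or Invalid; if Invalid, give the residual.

Valid - differentiating G returns exactly f.

d/du[G] = 20*sin(3*u)*cos(u - 1)/9 + 20*sin(u - 1)*cos(3*u)/3
This equals f(u) exactly, so the claim holds.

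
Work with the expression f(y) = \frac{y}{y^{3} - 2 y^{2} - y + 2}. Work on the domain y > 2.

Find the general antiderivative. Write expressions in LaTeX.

F(y) = \frac{2 \log{\left(y - 2 \right)}}{3} - \frac{\log{\left(y - 1 \right)}}{2} - \frac{\log{\left(y + 1 \right)}}{6} + C

The denominator factors as \left(y - 2\right) \left(y - 1\right) \left(y + 1\right); partial fractions split f into directly integrable pieces: - \frac{1}{6 \left(y + 1\right)} - \frac{1}{2 \left(y - 1\right)} + \frac{2}{3 \left(y - 2\right)}.
Check: d/dy[\frac{2 \log{\left(y - 2 \right)}}{3} - \frac{\log{\left(y - 1 \right)}}{2} - \frac{\log{\left(y + 1 \right)}}{6}] = \frac{y}{y^{3} - 2 y^{2} - y + 2} = f(y).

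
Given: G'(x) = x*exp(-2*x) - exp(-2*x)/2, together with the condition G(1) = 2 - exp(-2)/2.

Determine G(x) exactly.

G'(x) has the shape u'v + uv' for u = -x/2 and v = exp(-2*x) — it is the derivative of the product u*v.
A general antiderivative is -x*exp(-2*x)/2 + C.
The condition gives C = 2 - exp(-2)/2 - (-exp(-2)/2) = 2.
So G(x) = -x*exp(-2*x)/2 + 2.
Check: d/dx[-x*exp(-2*x)/2 + 2] = (2*x - 1)*exp(-2*x)/2, which equals G'(x).

G(x) = -x*exp(-2*x)/2 + 2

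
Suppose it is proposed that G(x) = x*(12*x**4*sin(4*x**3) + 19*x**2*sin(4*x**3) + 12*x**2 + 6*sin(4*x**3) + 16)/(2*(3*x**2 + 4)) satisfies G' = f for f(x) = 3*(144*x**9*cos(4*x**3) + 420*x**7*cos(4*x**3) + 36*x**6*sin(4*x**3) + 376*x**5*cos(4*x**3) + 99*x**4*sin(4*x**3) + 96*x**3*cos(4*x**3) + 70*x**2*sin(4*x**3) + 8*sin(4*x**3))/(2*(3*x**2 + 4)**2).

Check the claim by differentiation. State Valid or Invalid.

d/dx[G] = (432*x**9*cos(4*x**3) + 1260*x**7*cos(4*x**3) + 108*x**6*sin(4*x**3) + 1128*x**5*cos(4*x**3) + 297*x**4*sin(4*x**3) + 36*x**4 + 288*x**3*cos(4*x**3) + 210*x**2*sin(4*x**3) + 96*x**2 + 24*sin(4*x**3) + 64)/(18*x**4 + 48*x**2 + 32)
d/dx[G] - f(x) = 2 != 0.

Invalid: d/dx[G] - f = 2, which is not 0.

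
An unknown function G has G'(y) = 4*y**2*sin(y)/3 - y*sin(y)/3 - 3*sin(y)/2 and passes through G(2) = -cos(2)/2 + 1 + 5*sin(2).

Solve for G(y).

Integrate term by term and add the pieces.
A general antiderivative is -4*y**2*cos(y)/3 + 8*y*sin(y)/3 + y*cos(y)/3 - sin(y)/3 + 25*cos(y)/6 + C.
The condition gives C = -cos(2)/2 + 1 + 5*sin(2) - (-cos(2)/2 + 5*sin(2)) = 1.
So G(y) = (-8*y**2*cos(y) + 16*y*sin(y) + 2*y*cos(y) - 2*sin(y) + 25*cos(y) + 6)/6.
Check: d/dy[(-8*y**2*cos(y) + 16*y*sin(y) + 2*y*cos(y) - 2*sin(y) + 25*cos(y) + 6)/6] = 4*y**2*sin(y)/3 - y*sin(y)/3 - 3*sin(y)/2 = G'(y).

G(y) = (-8*y**2*cos(y) + 16*y*sin(y) + 2*y*cos(y) - 2*sin(y) + 25*cos(y) + 6)/6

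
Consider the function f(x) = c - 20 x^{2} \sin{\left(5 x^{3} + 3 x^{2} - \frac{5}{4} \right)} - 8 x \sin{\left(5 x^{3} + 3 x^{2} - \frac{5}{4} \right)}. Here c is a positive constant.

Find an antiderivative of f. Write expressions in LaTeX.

An antiderivative is F(x) = c x + \frac{4 \cos{\left(5 x^{3} + 3 x^{2} - \frac{5}{4} \right)}}{3}.

Integrate term by term and add the pieces.
Check: d/dx[c x + \frac{4 \cos{\left(5 x^{3} + 3 x^{2} - \frac{5}{4} \right)}}{3}] = c - 20 x^{2} \sin{\left(5 x^{3} + 3 x^{2} - \frac{5}{4} \right)} - 8 x \sin{\left(5 x^{3} + 3 x^{2} - \frac{5}{4} \right)} = f(x).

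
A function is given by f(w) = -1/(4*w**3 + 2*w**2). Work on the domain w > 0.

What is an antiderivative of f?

The denominator factors as 2*w**2*(2*w + 1); partial fractions split f into directly integrable pieces: -2/(2*w + 1) + 1/w - 1/(2*w**2).
Check: d/dw[(2*w*log(w) - 2*w*log(w + 1/2) + 1)/(2*w)] = -1/(4*w**3 + 2*w**2) = f(w).

An antiderivative is F(w) = (2*w*log(w) - 2*w*log(w + 1/2) + 1)/(2*w).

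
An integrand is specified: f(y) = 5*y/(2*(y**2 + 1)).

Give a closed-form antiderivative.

The substitution u = y**2 + 1 works: f is exactly (dF/du)*(du/dy) for that inner function.
Check: d/dy[5*log(y**2 + 1)/4] = 5*y/(2*y**2 + 2), which equals f(y).

An antiderivative is F(y) = 5*log(y**2 + 1)/4.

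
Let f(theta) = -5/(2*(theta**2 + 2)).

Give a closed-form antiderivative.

A first test for any F(theta): its theta-derivative must equal f(theta) identically.
Check: d/dtheta[-5*sqrt(2)*atan(sqrt(2)*theta/2)/4] = -5/(2*theta**2 + 4), which equals f(theta).

An antiderivative is F(theta) = -5*sqrt(2)*atan(sqrt(2)*theta/2)/4.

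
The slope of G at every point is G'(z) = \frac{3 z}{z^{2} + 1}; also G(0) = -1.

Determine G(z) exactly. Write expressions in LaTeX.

G(z) = \frac{3 \log{\left(z^{2} + 1 \right)} - 2}{2}

The substitution u = z^{2} + 1 works: G'(z) is exactly (dG/du)*(du/dz) for that inner function.
A general antiderivative is \frac{3 \log{\left(z^{2} + 1 \right)}}{2} + C.
The condition gives C = -1 - (0) = -1.
So G(z) = \frac{3 \log{\left(z^{2} + 1 \right)} - 2}{2}.
Check: d/dz[\frac{3 \log{\left(z^{2} + 1 \right)} - 2}{2}] = \frac{3 z}{z^{2} + 1} = G'(z).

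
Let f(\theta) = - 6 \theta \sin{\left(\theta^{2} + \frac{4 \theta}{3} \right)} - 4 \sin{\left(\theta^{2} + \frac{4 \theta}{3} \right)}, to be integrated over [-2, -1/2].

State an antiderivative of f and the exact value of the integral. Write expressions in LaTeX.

f matches the chain-rule pattern g'(h)*h' with inner function h(\theta) = \theta^{2} + \frac{4 \theta}{3}; substituting u = h(\theta) collapses the integral.
F(\theta) = 3 \cos{\left(\theta^{2} + \frac{4 \theta}{3} \right)} is an antiderivative of f.
Check: d/d\theta[3 \cos{\left(\theta^{2} + \frac{4 \theta}{3} \right)}] = - 6 \theta \sin{\left(\theta^{2} + \frac{4 \theta}{3} \right)} - 4 \sin{\left(\theta^{2} + \frac{4 \theta}{3} \right)} = f(\theta).
F(-1/2) = 3 \cos{\left(\frac{5}{12} \right)}; F(-2) = 3 \cos{\left(\frac{4}{3} \right)}.
Integral = F(-1/2) - F(-2) = - 3 \cos{\left(\frac{4}{3} \right)} + 3 \cos{\left(\frac{5}{12} \right)}.

Antiderivative: F(\theta) = 3 \cos{\left(\theta^{2} + \frac{4 \theta}{3} \right)}; value = - 3 \cos{\left(\frac{4}{3} \right)} + 3 \cos{\left(\frac{5}{12} \right)}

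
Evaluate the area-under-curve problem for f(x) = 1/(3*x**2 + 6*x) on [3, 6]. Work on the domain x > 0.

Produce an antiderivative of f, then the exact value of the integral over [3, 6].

The denominator factors as 3*x*(x + 2); partial fractions split f into directly integrable pieces: -1/(6*(x + 2)) + 1/(6*x).
F(x) = (log(x) - log(x + 2))/6 is an antiderivative of f.
Check: d/dx[(log(x) - log(x + 2))/6] = 1/(3*x**2 + 6*x) = f(x).
F(6) = -log(8)/6 + log(6)/6; F(3) = -log(5)/6 + log(3)/6.
Integral = F(6) - F(3) = -log(8)/6 - log(3)/6 + log(5)/6 + log(6)/6.

Antiderivative: F(x) = (log(x) - log(x + 2))/6; value = -log(8)/6 - log(3)/6 + log(5)/6 + log(6)/6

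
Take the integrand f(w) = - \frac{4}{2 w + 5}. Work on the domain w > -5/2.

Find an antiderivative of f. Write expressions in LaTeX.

An antiderivative is F(w) = - 2 \log{\left(w + \frac{5}{2} \right)}.

A first test for any F(w): its w-derivative must equal f(w) identically.
Check: d/dw[- 2 \log{\left(w + \frac{5}{2} \right)}] = - \frac{4}{2 w + 5} = f(w).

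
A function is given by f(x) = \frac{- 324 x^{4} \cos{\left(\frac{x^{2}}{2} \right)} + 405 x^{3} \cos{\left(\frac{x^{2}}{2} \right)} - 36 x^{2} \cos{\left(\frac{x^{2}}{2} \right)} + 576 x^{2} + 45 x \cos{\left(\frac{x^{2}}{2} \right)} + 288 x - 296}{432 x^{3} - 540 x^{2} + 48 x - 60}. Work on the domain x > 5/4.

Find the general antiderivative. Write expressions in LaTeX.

F(x) = \frac{16 \log{\left(2 x - \frac{5}{2} \right)} - 9 \sin{\left(\frac{x^{2}}{2} \right)} + 24 \operatorname{atan}{\left(3 x \right)}}{12} + C

Any candidate F(x) must reproduce f(x) exactly when differentiated.
Check: d/dx[\frac{16 \log{\left(2 x - \frac{5}{2} \right)} - 9 \sin{\left(\frac{x^{2}}{2} \right)} + 24 \operatorname{atan}{\left(3 x \right)}}{12}] = \frac{- 324 x^{4} \cos{\left(\frac{x^{2}}{2} \right)} + 405 x^{3} \cos{\left(\frac{x^{2}}{2} \right)} - 36 x^{2} \cos{\left(\frac{x^{2}}{2} \right)} + 576 x^{2} + 45 x \cos{\left(\frac{x^{2}}{2} \right)} + 288 x - 296}{432 x^{3} - 540 x^{2} + 48 x - 60} = f(x).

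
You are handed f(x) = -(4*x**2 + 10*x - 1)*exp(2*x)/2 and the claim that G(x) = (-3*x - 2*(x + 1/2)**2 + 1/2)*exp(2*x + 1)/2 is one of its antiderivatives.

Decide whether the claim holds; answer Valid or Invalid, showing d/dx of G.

d/dx[G] = -2*exp(1)*x**2*exp(2*x) - 7*exp(1)*x*exp(2*x) - 5*exp(1)*exp(2*x)/2
d/dx[G] - f(x) = -2*exp(1)*x**2*exp(2*x) + 2*x**2*exp(2*x) - 7*exp(1)*x*exp(2*x) + 5*x*exp(2*x) - 5*exp(1)*exp(2*x)/2 - exp(2*x)/2 != 0.

Invalid: d/dx[G] - f = -2*exp(1)*x**2*exp(2*x) + 2*x**2*exp(2*x) - 7*exp(1)*x*exp(2*x) + 5*x*exp(2*x) - 5*exp(1)*exp(2*x)/2 - exp(2*x)/2, which is not 0.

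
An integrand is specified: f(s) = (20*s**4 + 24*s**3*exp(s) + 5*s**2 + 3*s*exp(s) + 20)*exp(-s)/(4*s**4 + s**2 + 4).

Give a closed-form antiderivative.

For F(s) to be correct the identity F'(s) - f(s) = 0 must hold.
Check: d/ds[(3*exp(s)*log(2*s**4 + s**2/2 + 2) - 10)*exp(-s)/2] = (20*s**4 + 24*s**3*exp(s) + 5*s**2 + 3*s*exp(s) + 20)/(4*s**4*exp(s) + s**2*exp(s) + 4*exp(s)), which equals f(s).

An antiderivative is F(s) = (3*exp(s)*log(2*s**4 + s**2/2 + 2) - 10)*exp(-s)/2.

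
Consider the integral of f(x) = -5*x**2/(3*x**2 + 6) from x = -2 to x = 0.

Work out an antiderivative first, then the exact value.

Antiderivative: F(x) = -5*x/3 + 5*sqrt(2)*atan(sqrt(2)*x/2)/3; value = -10/3 + 5*sqrt(2)*atan(sqrt(2))/3

For F(x) to be correct the identity F'(x) - f(x) = 0 must hold.
F(x) = -5*x/3 + 5*sqrt(2)*atan(sqrt(2)*x/2)/3 is an antiderivative of f.
Check: d/dx[-5*x/3 + 5*sqrt(2)*atan(sqrt(2)*x/2)/3] = -5*x**2/(3*x**2 + 6) = f(x).
F(0) = 0; F(-2) = -5*sqrt(2)*atan(sqrt(2))/3 + 10/3.
Integral = F(0) - F(-2) = -10/3 + 5*sqrt(2)*atan(sqrt(2))/3.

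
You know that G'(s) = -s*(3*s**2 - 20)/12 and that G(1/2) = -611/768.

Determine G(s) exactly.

Whatever form G(s) takes, its d/ds must return the stated G'(s).
A general antiderivative is -s**4/16 + 5*s**2/6 + C.
The condition gives C = -611/768 - (157/768) = -1.
So G(s) = (-3*s**4 + 40*s**2 - 48)/48.
Check: d/ds[(-3*s**4 + 40*s**2 - 48)/48] = -s**3/4 + 5*s/3, which equals G'(s).

G(s) = (-3*s**4 + 40*s**2 - 48)/48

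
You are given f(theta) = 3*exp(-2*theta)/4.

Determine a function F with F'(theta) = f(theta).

Recover f(theta) by differentiating a candidate F(theta); any mismatch rules it out.
Check: d/dtheta[-3*exp(-2*theta)/8] = 3*exp(-2*theta)/4 = f(theta).

An antiderivative is F(theta) = -3*exp(-2*theta)/8.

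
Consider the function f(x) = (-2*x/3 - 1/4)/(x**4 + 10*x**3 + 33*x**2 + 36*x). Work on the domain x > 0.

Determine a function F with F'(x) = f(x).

An antiderivative is F(x) = -log(x)/144 + 11*log(x + 3)/18 - 29*log(x + 4)/48 + 7/(12*x + 36).

The denominator factors as 12*x*(x + 3)**2*(x + 4); partial fractions split f into directly integrable pieces: -29/(48*(x + 4)) + 11/(18*(x + 3)) - 7/(12*(x + 3)**2) - 1/(144*x).
Check: d/dx[-log(x)/144 + 11*log(x + 3)/18 - 29*log(x + 4)/48 + 7/(12*x + 36)] = (-8*x - 3)/(12*x**4 + 120*x**3 + 396*x**2 + 432*x), which equals f(x).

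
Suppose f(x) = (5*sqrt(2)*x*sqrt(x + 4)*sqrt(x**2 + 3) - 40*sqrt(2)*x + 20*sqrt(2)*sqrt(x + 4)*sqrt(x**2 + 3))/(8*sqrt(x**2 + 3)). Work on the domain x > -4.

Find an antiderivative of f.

An antiderivative is F(x) = 2*(x/2 + 2)**(5/2) - 5*sqrt(2*x**2 + 6).

A candidate is checked by its d/dx: the result must match f(x).
Check: d/dx[2*(x/2 + 2)**(5/2) - 5*sqrt(2*x**2 + 6)] = sqrt(2)*(5*x*sqrt(x + 4)*sqrt(x**2 + 3) - 40*x + 20*sqrt(x + 4)*sqrt(x**2 + 3))/(8*sqrt(x**2 + 3)), which equals f(x).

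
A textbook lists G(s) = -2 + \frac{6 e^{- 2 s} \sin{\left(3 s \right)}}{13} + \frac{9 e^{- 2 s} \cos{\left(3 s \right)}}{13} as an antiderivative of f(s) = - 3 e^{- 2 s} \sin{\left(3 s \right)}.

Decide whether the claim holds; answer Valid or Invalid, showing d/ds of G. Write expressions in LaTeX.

Valid: G'(s) = f(s).

d/ds[G] = - 3 e^{- 2 s} \sin{\left(3 s \right)}
This equals f(s) exactly, so the claim holds.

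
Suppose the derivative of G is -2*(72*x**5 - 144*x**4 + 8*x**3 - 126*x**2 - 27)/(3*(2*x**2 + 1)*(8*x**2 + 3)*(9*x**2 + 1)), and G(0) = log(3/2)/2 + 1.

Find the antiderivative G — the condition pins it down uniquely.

G(x) = -2*log(2*x**2 + 1)/3 + log(4*x**2 + 3/2)/2 + 2*atan(3*x) + 1

Since d/dx undoes antidifferentiation here, G(x) must give back the stated G'(x).
A general antiderivative is -2*log(2*x**2 + 1)/3 + log(4*x**2 + 3/2)/2 + 2*atan(3*x) + C.
The condition gives C = log(3/2)/2 + 1 - (log(3/2)/2) = 1.
So G(x) = -2*log(2*x**2 + 1)/3 + log(4*x**2 + 3/2)/2 + 2*atan(3*x) + 1.
Check: d/dx[-2*log(2*x**2 + 1)/3 + log(4*x**2 + 3/2)/2 + 2*atan(3*x) + 1] = (-144*x**5 + 288*x**4 - 16*x**3 + 252*x**2 + 54)/(432*x**6 + 426*x**4 + 123*x**2 + 9), which equals G'(x).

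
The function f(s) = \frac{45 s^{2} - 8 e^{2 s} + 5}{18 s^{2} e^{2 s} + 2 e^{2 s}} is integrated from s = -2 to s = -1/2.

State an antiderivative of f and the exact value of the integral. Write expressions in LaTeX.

Since d/ds undoes antidifferentiation here, F'(s) = f(s) is required of F(s).
F(s) = - \frac{4 \operatorname{atan}{\left(3 s \right)}}{3} - \frac{5 e^{- 2 s}}{4} is an antiderivative of f.
Check: d/ds[- \frac{4 \operatorname{atan}{\left(3 s \right)}}{3} - \frac{5 e^{- 2 s}}{4}] = \frac{45 s^{2} - 8 e^{2 s} + 5}{18 s^{2} e^{2 s} + 2 e^{2 s}} = f(s).
F(-1/2) = - \frac{5 e}{4} + \frac{4 \operatorname{atan}{\left(\frac{3}{2} \right)}}{3}; F(-2) = - \frac{5 e^{4}}{4} + \frac{4 \operatorname{atan}{\left(6 \right)}}{3}.
Integral = F(-1/2) - F(-2) = - \frac{5 e}{4} - \frac{4 \operatorname{atan}{\left(6 \right)}}{3} + \frac{4 \operatorname{atan}{\left(\frac{3}{2} \right)}}{3} + \frac{5 e^{4}}{4}.

Antiderivative: F(s) = - \frac{4 \operatorname{atan}{\left(3 s \right)}}{3} - \frac{5 e^{- 2 s}}{4}; value = - \frac{5 e}{4} - \frac{4 \operatorname{atan}{\left(6 \right)}}{3} + \frac{4 \operatorname{atan}{\left(\frac{3}{2} \right)}}{3} + \frac{5 e^{4}}{4}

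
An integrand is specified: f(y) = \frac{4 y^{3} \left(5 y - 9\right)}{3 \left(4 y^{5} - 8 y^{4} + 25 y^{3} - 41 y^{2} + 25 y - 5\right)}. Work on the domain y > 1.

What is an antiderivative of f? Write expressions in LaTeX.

The denominator factors as 3 \left(y - 1\right) \left(2 y - 1\right)^{2} \left(y^{2} + 5\right); partial fractions split f into directly integrable pieces: \frac{20 \left(121 y + 50\right)}{1323 \left(y^{2} + 5\right)} + \frac{1922}{1323 \left(2 y - 1\right)} + \frac{26}{63 \left(2 y - 1\right)^{2}} - \frac{8}{9 \left(y - 1\right)}.
Check: d/dy[\frac{- 2352 y \log{\left(y - 1 \right)} + 1922 y \log{\left(y - \frac{1}{2} \right)} + 2420 y \log{\left(y^{2} + 5 \right)} + 400 \sqrt{5} y \operatorname{atan}{\left(\frac{\sqrt{5} y}{5} \right)} + 1176 \log{\left(y - 1 \right)} - 961 \log{\left(y - \frac{1}{2} \right)} - 1210 \log{\left(y^{2} + 5 \right)} - 200 \sqrt{5} \operatorname{atan}{\left(\frac{\sqrt{5} y}{5} \right)} - 273}{1323 \left(2 y - 1\right)}] = \frac{20 y^{4} - 36 y^{3}}{12 y^{5} - 24 y^{4} + 75 y^{3} - 123 y^{2} + 75 y - 15}, which equals f(y).

An antiderivative is F(y) = \frac{- 2352 y \log{\left(y - 1 \right)} + 1922 y \log{\left(y - \frac{1}{2} \right)} + 2420 y \log{\left(y^{2} + 5 \right)} + 400 \sqrt{5} y \operatorname{atan}{\left(\frac{\sqrt{5} y}{5} \right)} + 1176 \log{\left(y - 1 \right)} - 961 \log{\left(y - \frac{1}{2} \right)} - 1210 \log{\left(y^{2} + 5 \right)} - 200 \sqrt{5} \operatorname{atan}{\left(\frac{\sqrt{5} y}{5} \right)} - 273}{1323 \left(2 y - 1\right)}.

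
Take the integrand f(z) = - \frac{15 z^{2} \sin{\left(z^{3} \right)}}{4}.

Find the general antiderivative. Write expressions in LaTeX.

F(z) = \frac{5 \cos{\left(z^{3} \right)}}{4} + C

Any candidate F(z) must reproduce f(z) exactly when differentiated.
Check: d/dz[\frac{5 \cos{\left(z^{3} \right)}}{4}] = - \frac{15 z^{2} \sin{\left(z^{3} \right)}}{4} = f(z).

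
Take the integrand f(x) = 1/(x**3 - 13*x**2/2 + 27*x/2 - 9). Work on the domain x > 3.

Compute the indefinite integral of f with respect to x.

F(x) = 2*(log(x - 3) - 3*log(x - 2) + 2*log(x - 3/2))/3 + C

Factor the denominator ((x - 3)*(x - 2)*(2*x - 3)) and decompose: f = 8/(3*(2*x - 3)) - 2/(x - 2) + 2/(3*(x - 3)); each piece integrates to a log, atan, or power term.
Check: d/dx[2*(log(x - 3) - 3*log(x - 2) + 2*log(x - 3/2))/3] = 2/(2*x**3 - 13*x**2 + 27*x - 18), which equals f(x).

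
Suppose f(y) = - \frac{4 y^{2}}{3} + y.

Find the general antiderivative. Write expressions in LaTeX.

Integrate term by term and add the pieces.
Check: d/dy[- \frac{4 y^{3}}{9} + \frac{y^{2}}{2}] = - \frac{4 y^{2}}{3} + y = f(y).

F(y) = - \frac{4 y^{3}}{9} + \frac{y^{2}}{2} + C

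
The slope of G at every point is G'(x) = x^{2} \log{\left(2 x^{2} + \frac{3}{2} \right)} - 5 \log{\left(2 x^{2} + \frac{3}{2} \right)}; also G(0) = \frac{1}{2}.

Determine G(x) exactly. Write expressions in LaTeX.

Integrate term by term and add the pieces.
A general antiderivative is - \frac{2 x^{3}}{9} + \frac{21 x}{2} + \left(\frac{x^{3}}{3} - 5 x\right) \log{\left(2 x^{2} + \frac{3}{2} \right)} - \frac{21 \sqrt{3} \operatorname{atan}{\left(\frac{2 \sqrt{3} x}{3} \right)}}{4} + C.
The condition gives C = \frac{1}{2} - (0) = \frac{1}{2}.
So G(x) = - \frac{2 x^{3}}{9} + \frac{21 x}{2} + \left(\frac{x^{3}}{3} - 5 x\right) \log{\left(2 x^{2} + \frac{3}{2} \right)} - \frac{21 \sqrt{3} \operatorname{atan}{\left(\frac{2 \sqrt{3} x}{3} \right)}}{4} + \frac{1}{2}.
Check: d/dx[- \frac{2 x^{3}}{9} + \frac{21 x}{2} + \left(\frac{x^{3}}{3} - 5 x\right) \log{\left(2 x^{2} + \frac{3}{2} \right)} - \frac{21 \sqrt{3} \operatorname{atan}{\left(\frac{2 \sqrt{3} x}{3} \right)}}{4} + \frac{1}{2}] = x^{2} \log{\left(2 x^{2} + \frac{3}{2} \right)} - 5 \log{\left(2 x^{2} + \frac{3}{2} \right)} = G'(x).

G(x) = - \frac{2 x^{3}}{9} + \frac{21 x}{2} + \left(\frac{x^{3}}{3} - 5 x\right) \log{\left(2 x^{2} + \frac{3}{2} \right)} - \frac{21 \sqrt{3} \operatorname{atan}{\left(\frac{2 \sqrt{3} x}{3} \right)}}{4} + \frac{1}{2}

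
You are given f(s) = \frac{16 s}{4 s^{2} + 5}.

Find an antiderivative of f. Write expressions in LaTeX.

An antiderivative is F(s) = 2 \log{\left(4 s^{2} + 5 \right)}.

The substitution u = 4 s^{2} + 5 works: f is exactly (dF/du)*(du/ds) for that inner function.
Check: d/ds[2 \log{\left(4 s^{2} + 5 \right)}] = \frac{16 s}{4 s^{2} + 5} = f(s).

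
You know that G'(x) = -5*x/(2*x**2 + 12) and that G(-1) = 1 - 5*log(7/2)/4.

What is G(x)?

G(x) = 1 - 5*log(x**2/2 + 3)/4

G'(x) matches the chain-rule pattern g'(h)*h' with inner function h(x) = x**2/2 + 3; substituting u = h(x) collapses the integral.
A general antiderivative is -5*log(x**2/2 + 3)/4 + C.
The condition gives C = 1 - 5*log(7/2)/4 - (-5*log(7/2)/4) = 1.
So G(x) = 1 - 5*log(x**2/2 + 3)/4.
Check: d/dx[1 - 5*log(x**2/2 + 3)/4] = -5*x/(2*x**2 + 12) = G'(x).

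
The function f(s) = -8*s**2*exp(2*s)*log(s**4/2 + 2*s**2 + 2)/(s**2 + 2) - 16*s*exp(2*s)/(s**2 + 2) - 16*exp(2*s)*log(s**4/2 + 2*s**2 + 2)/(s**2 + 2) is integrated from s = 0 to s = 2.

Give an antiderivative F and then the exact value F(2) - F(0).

Antiderivative: F(s) = -4*exp(2*s)*log(s**4/2 + 2*s**2 + 2); value = -4*exp(4)*log(18) + 4*log(2)

f has the shape u'v + uv' for u = -4*exp(2*s) and v = log(s**4/2 + 2*s**2 + 2) — it is the derivative of the product u*v.
F(s) = -4*exp(2*s)*log(s**4/2 + 2*s**2 + 2) is an antiderivative of f.
Check: d/ds[-4*exp(2*s)*log(s**4/2 + 2*s**2 + 2)] = (-8*s**2*exp(2*s)*log(s**4/2 + 2*s**2 + 2) - 16*s*exp(2*s) - 16*exp(2*s)*log(s**4/2 + 2*s**2 + 2))/(s**2 + 2), which equals f(s).
F(2) = -4*exp(4)*log(18); F(0) = -4*log(2).
Integral = F(2) - F(0) = -4*exp(4)*log(18) + 4*log(2).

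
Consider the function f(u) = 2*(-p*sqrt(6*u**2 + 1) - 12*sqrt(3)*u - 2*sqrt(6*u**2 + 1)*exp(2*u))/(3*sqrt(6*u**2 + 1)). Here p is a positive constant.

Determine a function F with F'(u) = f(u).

A candidate is checked by its d/du: the result must match f(u).
Check: d/du[-2*(p*u + 2*sqrt(3)*sqrt(6*u**2 + 1) + exp(2*u))/3] = (-2*p*sqrt(6*u**2 + 1) - 24*sqrt(3)*u - 4*sqrt(6*u**2 + 1)*exp(2*u))/(3*sqrt(6*u**2 + 1)), which equals f(u).

An antiderivative is F(u) = -2*(p*u + 2*sqrt(3)*sqrt(6*u**2 + 1) + exp(2*u))/3.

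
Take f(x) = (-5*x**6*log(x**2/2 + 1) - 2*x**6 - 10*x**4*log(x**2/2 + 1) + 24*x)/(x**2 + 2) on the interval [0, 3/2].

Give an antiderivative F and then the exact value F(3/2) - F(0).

Recognize the product-rule pattern: f = u'v + uv' with u = 12 - x**5, v = log(x**2/2 + 1), so integration by parts undoes it.
F(x) = -(x**5 - 12)*log(x**2/2 + 1) is an antiderivative of f.
Check: d/dx[-(x**5 - 12)*log(x**2/2 + 1)] = (-5*x**6*log(x**2/2 + 1) - 2*x**6 - 10*x**4*log(x**2/2 + 1) + 24*x)/(x**2 + 2) = f(x).
F(3/2) = 141*log(17/8)/32; F(0) = 0.
Integral = F(3/2) - F(0) = 141*log(17/8)/32.

Antiderivative: F(x) = -(x**5 - 12)*log(x**2/2 + 1); value = 141*log(17/8)/32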